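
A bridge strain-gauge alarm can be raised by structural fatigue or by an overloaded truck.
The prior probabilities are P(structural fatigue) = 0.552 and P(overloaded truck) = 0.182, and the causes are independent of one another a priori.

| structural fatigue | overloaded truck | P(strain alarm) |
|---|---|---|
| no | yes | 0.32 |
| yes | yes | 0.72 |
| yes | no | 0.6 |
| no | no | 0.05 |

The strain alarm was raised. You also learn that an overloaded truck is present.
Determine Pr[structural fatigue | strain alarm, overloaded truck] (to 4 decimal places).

P(strain alarm | overloaded truck) = 0.32·0.448 + 0.72·0.552 = 0.143360 + 0.397440 = 0.540800
The structural fatigue-present share is 0.72·0.552 = 0.397440.
P(structural fatigue | strain alarm, overloaded truck) = 0.397440 / 0.540800 ≈ 0.7349

Pr[structural fatigue | strain alarm, overloaded truck] ≈ 0.7349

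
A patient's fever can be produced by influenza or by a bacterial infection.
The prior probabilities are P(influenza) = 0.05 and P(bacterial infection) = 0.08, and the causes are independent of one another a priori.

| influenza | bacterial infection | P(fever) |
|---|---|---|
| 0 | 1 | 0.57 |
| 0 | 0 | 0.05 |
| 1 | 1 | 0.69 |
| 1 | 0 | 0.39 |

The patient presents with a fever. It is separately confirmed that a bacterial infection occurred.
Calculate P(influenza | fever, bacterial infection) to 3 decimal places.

Weight on influenza=true, given the evidence: 0.69*0.05 = 0.034500
The normalizing constant is 0.57*0.95 + 0.69*0.05 = 0.576000
Posterior = 0.034500 / 0.576000 ≈ 0.060

P(influenza | fever, bacterial infection) ≈ 0.060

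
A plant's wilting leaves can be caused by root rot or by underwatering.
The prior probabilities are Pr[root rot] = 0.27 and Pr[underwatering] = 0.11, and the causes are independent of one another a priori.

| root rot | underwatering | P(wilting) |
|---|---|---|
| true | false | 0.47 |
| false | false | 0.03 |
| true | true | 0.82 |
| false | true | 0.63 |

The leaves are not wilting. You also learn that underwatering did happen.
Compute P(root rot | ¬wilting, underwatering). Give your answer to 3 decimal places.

P(root rot | ¬wilting, underwatering) ≈ 0.152

P(¬wilting | underwatering) = 0.37·0.73 + 0.18·0.27 = 0.270100 + 0.048600 = 0.318700
The root rot-present share is 0.18·0.27 = 0.048600.
So P(root rot | ¬wilting, underwatering) = 0.048600/0.318700 ≈ 0.152.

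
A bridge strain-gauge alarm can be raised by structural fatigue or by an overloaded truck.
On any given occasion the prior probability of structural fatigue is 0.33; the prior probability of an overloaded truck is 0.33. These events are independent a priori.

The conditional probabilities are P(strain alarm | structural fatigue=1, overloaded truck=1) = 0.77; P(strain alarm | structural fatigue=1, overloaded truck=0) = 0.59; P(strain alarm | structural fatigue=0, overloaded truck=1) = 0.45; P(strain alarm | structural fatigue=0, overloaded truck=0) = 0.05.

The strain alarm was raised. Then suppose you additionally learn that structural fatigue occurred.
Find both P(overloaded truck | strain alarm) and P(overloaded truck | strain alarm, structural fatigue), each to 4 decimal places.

Weight on overloaded truck=true, given the evidence: 0.099495 + 0.083853 = 0.183348
Normalizer over all consistent configurations: 0.05*0.67*0.67 + 0.45*0.67*0.33 + 0.59*0.33*0.67 + 0.77*0.33*0.33 = 0.336242
P(overloaded truck | strain alarm) = 0.183348/0.336242 ≈ 0.5453

Now also conditioning on structural fatigue=true:
Enumerate both values of overloaded truck and weight by the priors:
  P(strain alarm | structural fatigue) = 0.59*0.67 + 0.77*0.33
        = 0.395300 + 0.254100 = 0.649400
The terms with overloaded truck present sum to 0.254100, so
  P(overloaded truck | strain alarm, structural fatigue) = 0.254100 / 0.649400 ≈ 0.3913

P(overloaded truck | strain alarm) ≈ 0.5453; P(overloaded truck | strain alarm, structural fatigue) ≈ 0.3913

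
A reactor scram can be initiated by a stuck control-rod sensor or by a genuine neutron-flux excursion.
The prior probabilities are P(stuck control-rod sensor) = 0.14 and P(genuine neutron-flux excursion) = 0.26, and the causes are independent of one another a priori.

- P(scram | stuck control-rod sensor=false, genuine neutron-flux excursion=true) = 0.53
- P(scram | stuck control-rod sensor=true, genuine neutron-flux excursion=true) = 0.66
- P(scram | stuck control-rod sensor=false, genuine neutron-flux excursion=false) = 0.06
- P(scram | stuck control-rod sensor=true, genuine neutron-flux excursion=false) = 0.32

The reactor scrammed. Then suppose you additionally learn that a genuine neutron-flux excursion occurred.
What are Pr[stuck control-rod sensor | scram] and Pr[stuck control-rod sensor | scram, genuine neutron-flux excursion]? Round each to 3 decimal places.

Pr[stuck control-rod sensor | scram] ≈ 0.267; Pr[stuck control-rod sensor | scram, genuine neutron-flux excursion] ≈ 0.169

P(scram) = 0.06×0.86×0.74 + 0.53×0.86×0.26 + 0.32×0.14×0.74 + 0.66×0.14×0.26 = 0.038184 + 0.118508 + 0.033152 + 0.024024 = 0.213868
Of this, 0.057176 comes from 0.033152 + 0.024024 (the stuck control-rod sensor=true cases).
So P(stuck control-rod sensor | scram) = 0.057176/0.213868 ≈ 0.267.

Now condition on the additional information:
Sum P(scram|·) weighted by the priors over both values of stuck control-rod sensor:
  P(scram | genuine neutron-flux excursion) = 0.53·0.86 + 0.66·0.14
        = 0.455800 + 0.092400 = 0.548200
Keeping only the stuck control-rod sensor-present terms gives 0.092400, so
  P(stuck control-rod sensor | scram, genuine neutron-flux excursion) = 0.092400 / 0.548200 ≈ 0.169
Conditioning on genuine neutron-flux excursion lowers the posterior on stuck control-rod sensor: the classic explaining-away effect in a common-effect structure.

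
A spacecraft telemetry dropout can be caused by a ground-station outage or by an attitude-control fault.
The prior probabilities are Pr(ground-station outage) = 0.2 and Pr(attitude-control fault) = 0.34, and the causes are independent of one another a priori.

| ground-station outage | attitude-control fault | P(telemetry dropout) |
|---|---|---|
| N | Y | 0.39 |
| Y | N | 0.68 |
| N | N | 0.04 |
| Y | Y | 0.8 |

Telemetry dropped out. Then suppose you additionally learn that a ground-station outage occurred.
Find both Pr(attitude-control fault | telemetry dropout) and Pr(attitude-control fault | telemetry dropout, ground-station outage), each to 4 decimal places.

P(telemetry dropout) = 0.04*0.8*0.66 + 0.39*0.8*0.34 + 0.68*0.2*0.66 + 0.8*0.2*0.34 = 0.021120 + 0.106080 + 0.089760 + 0.054400 = 0.271360
Of this, 0.160480 comes from 0.106080 + 0.054400 (the attitude-control fault=true cases).
P(attitude-control fault | telemetry dropout) = 0.160480 / 0.271360 ≈ 0.5914

Now also conditioning on ground-station outage=true:
Weight on attitude-control fault=true, given the evidence: 0.8×0.34 = 0.272000
The normalizing constant is 0.68×0.66 + 0.8×0.34 = 0.720800
Posterior = 0.272000 / 0.720800 ≈ 0.3774

Pr(attitude-control fault | telemetry dropout) ≈ 0.5914; Pr(attitude-control fault | telemetry dropout, ground-station outage) ≈ 0.3774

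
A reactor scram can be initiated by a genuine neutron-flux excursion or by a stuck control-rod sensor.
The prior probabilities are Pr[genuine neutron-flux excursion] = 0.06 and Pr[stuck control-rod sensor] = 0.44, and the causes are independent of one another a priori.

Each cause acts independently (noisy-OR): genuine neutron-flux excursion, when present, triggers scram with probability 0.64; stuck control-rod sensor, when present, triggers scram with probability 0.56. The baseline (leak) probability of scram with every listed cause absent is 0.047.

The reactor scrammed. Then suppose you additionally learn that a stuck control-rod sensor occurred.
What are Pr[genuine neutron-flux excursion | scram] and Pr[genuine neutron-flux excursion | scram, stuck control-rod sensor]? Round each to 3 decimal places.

Under noisy-OR, P(scram | causes) = 1 − (1−0.047)·∏(1−qᵢ) over the active causes.
Numerator (weight on configurations with genuine neutron-flux excursion): 0.022073 + 0.022415 = 0.044488
The normalizing constant is 0.047·0.94·0.56 + 0.58068·0.94·0.44 + 0.65692·0.06·0.56 + 0.849045·0.06·0.44 = 0.309398
P(genuine neutron-flux excursion | scram) = 0.044488/0.309398 ≈ 0.144

Now condition on the additional information:
Sum P(scram|·) weighted by the priors over both values of genuine neutron-flux excursion:
  P(scram | stuck control-rod sensor) = 0.58068*0.94 + 0.849045*0.06
        = 0.545839 + 0.050943 = 0.596782
Configurations with genuine neutron-flux excursion contribute 0.050943, so
  P(genuine neutron-flux excursion | scram, stuck control-rod sensor) = 0.050943 / 0.596782 ≈ 0.085

Pr[genuine neutron-flux excursion | scram] ≈ 0.144; Pr[genuine neutron-flux excursion | scram, stuck control-rod sensor] ≈ 0.085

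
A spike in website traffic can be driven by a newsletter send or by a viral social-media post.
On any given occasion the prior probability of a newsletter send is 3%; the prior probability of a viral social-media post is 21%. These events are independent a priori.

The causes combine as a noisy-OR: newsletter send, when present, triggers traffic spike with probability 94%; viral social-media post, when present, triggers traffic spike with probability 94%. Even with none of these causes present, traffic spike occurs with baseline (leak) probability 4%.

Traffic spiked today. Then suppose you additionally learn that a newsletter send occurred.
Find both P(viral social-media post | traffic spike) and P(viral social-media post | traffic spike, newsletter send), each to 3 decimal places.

P(viral social-media post | traffic spike) ≈ 0.789; P(viral social-media post | traffic spike, newsletter send) ≈ 0.219

Under noisy-OR, P(traffic spike | causes) = 1 − (1−0.04)·∏(1−qᵢ) over the active causes.
For the numerator, keep only viral social-media post=true terms: 0.191967 + 0.006278 = 0.198245
Normalizer over all consistent configurations: 0.04*0.97*0.79 + 0.9424*0.97*0.21 + 0.9424*0.03*0.79 + 0.996544*0.03*0.21 = 0.251232
Posterior = 0.198245 / 0.251232 ≈ 0.789

Now condition on the additional information:
Numerator (weight on configurations with viral social-media post): 0.996544×0.21 = 0.209274
Normalizer over all consistent configurations: 0.9424×0.79 + 0.996544×0.21 = 0.953770
P(viral social-media post | traffic spike, newsletter send) = 0.209274/0.953770 ≈ 0.219
The drop from 0.789 to 0.219 is the explaining-away (discounting) effect.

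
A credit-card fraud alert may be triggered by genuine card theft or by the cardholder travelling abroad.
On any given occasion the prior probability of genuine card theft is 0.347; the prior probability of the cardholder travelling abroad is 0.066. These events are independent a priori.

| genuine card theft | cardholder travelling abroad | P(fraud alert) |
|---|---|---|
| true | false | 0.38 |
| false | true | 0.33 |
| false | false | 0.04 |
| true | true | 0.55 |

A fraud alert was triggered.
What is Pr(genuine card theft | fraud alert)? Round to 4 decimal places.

Pr(genuine card theft | fraud alert) ≈ 0.7785

By total probability over the 4 (genuine card theft, cardholder travelling abroad) configurations:
  P(fraud alert) = 0.04×0.653×0.934 + 0.33×0.653×0.066 + 0.38×0.347×0.934 + 0.55×0.347×0.066
        = 0.024396 + 0.014222 + 0.123157 + 0.012596 = 0.174371
Configurations with genuine card theft contribute 0.135753, so
  P(genuine card theft | fraud alert) = 0.135753 / 0.174371 ≈ 0.7785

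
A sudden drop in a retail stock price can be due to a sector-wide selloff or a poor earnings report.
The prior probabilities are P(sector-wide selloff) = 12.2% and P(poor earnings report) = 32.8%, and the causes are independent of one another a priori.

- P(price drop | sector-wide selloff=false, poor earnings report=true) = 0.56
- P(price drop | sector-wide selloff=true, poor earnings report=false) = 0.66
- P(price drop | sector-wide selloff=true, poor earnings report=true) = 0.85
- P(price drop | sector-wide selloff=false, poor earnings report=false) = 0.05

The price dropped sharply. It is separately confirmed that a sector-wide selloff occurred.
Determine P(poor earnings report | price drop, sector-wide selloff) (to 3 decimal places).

Sum P(price drop|·) weighted by the priors over both values of poor earnings report:
  P(price drop | sector-wide selloff) = 0.66*0.672 + 0.85*0.328
        = 0.443520 + 0.278800 = 0.722320
Configurations with poor earnings report contribute 0.278800, so
  P(poor earnings report | price drop, sector-wide selloff) = 0.278800 / 0.722320 ≈ 0.386

P(poor earnings report | price drop, sector-wide selloff) ≈ 0.386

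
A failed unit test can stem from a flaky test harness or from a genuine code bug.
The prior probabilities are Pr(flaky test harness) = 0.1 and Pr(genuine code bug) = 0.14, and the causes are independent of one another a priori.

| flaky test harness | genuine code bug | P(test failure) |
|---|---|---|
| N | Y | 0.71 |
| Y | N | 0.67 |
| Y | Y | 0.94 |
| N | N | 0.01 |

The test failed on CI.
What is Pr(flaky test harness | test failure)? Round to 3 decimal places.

Pr(flaky test harness | test failure) ≈ 0.421

Enumerate the 4 (flaky test harness, genuine code bug) configurations and weight by the priors:
  P(test failure) = 0.01*0.9*0.86 + 0.71*0.9*0.14 + 0.67*0.1*0.86 + 0.94*0.1*0.14
        = 0.007740 + 0.089460 + 0.057620 + 0.013160 = 0.167980
Configurations with flaky test harness contribute 0.070780, so
  P(flaky test harness | test failure) = 0.070780 / 0.167980 ≈ 0.421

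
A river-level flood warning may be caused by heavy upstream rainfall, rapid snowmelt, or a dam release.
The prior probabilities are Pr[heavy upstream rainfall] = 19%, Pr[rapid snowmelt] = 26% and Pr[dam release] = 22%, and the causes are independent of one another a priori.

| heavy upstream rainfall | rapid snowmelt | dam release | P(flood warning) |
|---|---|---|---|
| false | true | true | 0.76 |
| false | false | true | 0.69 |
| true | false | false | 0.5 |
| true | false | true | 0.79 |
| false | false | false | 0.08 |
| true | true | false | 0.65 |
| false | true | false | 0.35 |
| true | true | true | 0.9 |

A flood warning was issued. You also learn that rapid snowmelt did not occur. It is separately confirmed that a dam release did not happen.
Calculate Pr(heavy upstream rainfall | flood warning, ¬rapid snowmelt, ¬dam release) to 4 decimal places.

Pr(heavy upstream rainfall | flood warning, ¬rapid snowmelt, ¬dam release) ≈ 0.5945

P(flood warning | ¬rapid snowmelt, ¬dam release) = 0.08*0.81 + 0.5*0.19 = 0.064800 + 0.095000 = 0.159800
Of this, 0.095000 comes from 0.5*0.19 (the heavy upstream rainfall=true cases).
So P(heavy upstream rainfall | flood warning, ¬rapid snowmelt, ¬dam release) = 0.095000/0.159800 ≈ 0.5945.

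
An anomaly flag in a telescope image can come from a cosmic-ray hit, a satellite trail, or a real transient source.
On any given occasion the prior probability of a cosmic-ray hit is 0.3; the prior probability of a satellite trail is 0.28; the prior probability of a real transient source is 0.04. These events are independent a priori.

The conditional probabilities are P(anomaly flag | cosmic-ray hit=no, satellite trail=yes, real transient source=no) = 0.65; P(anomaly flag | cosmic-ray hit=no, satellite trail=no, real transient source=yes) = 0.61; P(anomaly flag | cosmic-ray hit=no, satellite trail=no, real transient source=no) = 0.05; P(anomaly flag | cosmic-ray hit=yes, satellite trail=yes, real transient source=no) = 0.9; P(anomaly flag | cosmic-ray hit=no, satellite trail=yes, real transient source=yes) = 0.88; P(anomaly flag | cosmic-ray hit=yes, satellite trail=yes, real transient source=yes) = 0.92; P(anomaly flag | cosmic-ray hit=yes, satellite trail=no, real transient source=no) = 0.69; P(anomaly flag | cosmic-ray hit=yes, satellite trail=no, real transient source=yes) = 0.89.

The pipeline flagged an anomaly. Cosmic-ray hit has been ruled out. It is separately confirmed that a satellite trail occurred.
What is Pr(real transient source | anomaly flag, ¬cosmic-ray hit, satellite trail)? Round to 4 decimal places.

Pr(real transient source | anomaly flag, ¬cosmic-ray hit, satellite trail) ≈ 0.0534

P(anomaly flag | ¬cosmic-ray hit, satellite trail) = 0.65*0.96 + 0.88*0.04 = 0.624000 + 0.035200 = 0.659200
The real transient source-present share is 0.88*0.04 = 0.035200.
Hence the posterior is 0.035200/0.659200 ≈ 0.0534.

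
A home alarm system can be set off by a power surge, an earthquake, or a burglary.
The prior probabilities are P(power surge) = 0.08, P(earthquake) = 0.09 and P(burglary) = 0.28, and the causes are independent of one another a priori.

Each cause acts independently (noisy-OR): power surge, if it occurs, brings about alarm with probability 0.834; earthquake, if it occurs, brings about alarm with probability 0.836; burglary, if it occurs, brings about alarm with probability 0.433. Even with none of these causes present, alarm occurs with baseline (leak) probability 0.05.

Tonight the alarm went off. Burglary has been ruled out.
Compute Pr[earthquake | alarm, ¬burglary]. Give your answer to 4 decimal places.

Under noisy-OR, P(alarm | causes) = 1 − (1−0.05)·∏(1−qᵢ) over the active causes.
Enumerate the 4 (power surge, earthquake) configurations and weight by the priors:
  P(alarm | ¬burglary) = 0.05·0.92·0.91 + 0.8442·0.92·0.09 + 0.8423·0.08·0.91 + 0.974137·0.08·0.09
        = 0.041860 + 0.069900 + 0.061319 + 0.007014 = 0.180093
Keeping only the earthquake-present terms gives 0.076914, so
  P(earthquake | alarm, ¬burglary) = 0.076914 / 0.180093 ≈ 0.4271

Pr[earthquake | alarm, ¬burglary] ≈ 0.4271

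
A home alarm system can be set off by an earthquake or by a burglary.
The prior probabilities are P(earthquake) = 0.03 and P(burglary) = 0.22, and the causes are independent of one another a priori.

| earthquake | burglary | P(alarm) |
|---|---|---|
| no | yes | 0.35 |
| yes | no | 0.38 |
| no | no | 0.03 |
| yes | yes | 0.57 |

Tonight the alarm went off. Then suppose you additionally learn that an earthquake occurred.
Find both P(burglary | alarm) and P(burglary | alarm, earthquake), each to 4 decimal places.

P(alarm) = 0.03*0.97*0.78 + 0.35*0.97*0.22 + 0.38*0.03*0.78 + 0.57*0.03*0.22 = 0.022698 + 0.074690 + 0.008892 + 0.003762 = 0.110042
The burglary-present share is 0.074690 + 0.003762 = 0.078452.
Hence the posterior is 0.078452/0.110042 ≈ 0.7129.

Now condition on the additional information:
Enumerate both values of burglary and weight by the priors:
  P(alarm | earthquake) = 0.38·0.78 + 0.57·0.22
        = 0.296400 + 0.125400 = 0.421800
Configurations with burglary contribute 0.125400, so
  P(burglary | alarm, earthquake) = 0.125400 / 0.421800 ≈ 0.2973

P(burglary | alarm) ≈ 0.7129; P(burglary | alarm, earthquake) ≈ 0.2973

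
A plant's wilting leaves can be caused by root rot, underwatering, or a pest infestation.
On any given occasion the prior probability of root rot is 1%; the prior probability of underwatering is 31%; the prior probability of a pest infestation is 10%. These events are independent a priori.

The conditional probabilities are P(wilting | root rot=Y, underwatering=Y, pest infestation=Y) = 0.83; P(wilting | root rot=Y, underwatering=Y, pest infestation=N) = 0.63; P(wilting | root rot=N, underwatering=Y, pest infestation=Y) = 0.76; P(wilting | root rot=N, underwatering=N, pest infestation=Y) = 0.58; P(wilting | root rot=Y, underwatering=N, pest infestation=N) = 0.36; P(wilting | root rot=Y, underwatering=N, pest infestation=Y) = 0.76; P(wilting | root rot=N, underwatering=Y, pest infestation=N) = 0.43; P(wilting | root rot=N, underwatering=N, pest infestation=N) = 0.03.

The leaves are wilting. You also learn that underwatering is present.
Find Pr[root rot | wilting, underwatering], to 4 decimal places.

Pr[root rot | wilting, underwatering] ≈ 0.0140

P(wilting | underwatering) = 0.43·0.99·0.9 + 0.76·0.99·0.1 + 0.63·0.01·0.9 + 0.83·0.01·0.1 = 0.383130 + 0.075240 + 0.005670 + 0.000830 = 0.464870
Restricting to configurations with root rot present: 0.005670 + 0.000830 = 0.006500.
Hence the posterior is 0.006500/0.464870 ≈ 0.0140.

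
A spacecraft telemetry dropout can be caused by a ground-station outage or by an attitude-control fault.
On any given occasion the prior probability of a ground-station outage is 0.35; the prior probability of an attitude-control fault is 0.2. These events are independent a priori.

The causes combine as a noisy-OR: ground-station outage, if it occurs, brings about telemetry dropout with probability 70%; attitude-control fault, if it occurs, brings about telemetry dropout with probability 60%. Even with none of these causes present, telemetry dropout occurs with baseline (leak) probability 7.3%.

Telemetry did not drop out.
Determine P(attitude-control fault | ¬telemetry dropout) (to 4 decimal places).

P(attitude-control fault | ¬telemetry dropout) ≈ 0.0909

Under noisy-OR, P(telemetry dropout | causes) = 1 − (1−0.073)·∏(1−qᵢ) over the active causes.
P(¬telemetry dropout) = 0.927*0.65*0.8 + 0.3708*0.65*0.2 + 0.2781*0.35*0.8 + 0.11124*0.35*0.2 = 0.482040 + 0.048204 + 0.077868 + 0.007787 = 0.615899
The attitude-control fault-present share is 0.048204 + 0.007787 = 0.055991.
Hence the posterior is 0.055991/0.615899 ≈ 0.0909.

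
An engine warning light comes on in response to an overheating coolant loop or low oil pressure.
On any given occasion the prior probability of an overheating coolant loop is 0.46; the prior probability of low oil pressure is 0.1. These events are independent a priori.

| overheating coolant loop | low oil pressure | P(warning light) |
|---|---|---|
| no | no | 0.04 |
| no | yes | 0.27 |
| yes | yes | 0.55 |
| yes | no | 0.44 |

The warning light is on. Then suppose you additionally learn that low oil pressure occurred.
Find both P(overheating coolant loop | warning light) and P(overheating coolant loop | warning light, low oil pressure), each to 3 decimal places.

Enumerate the 4 (overheating coolant loop, low oil pressure) configurations and weight by the priors:
  P(warning light) = 0.04*0.54*0.9 + 0.27*0.54*0.1 + 0.44*0.46*0.9 + 0.55*0.46*0.1
        = 0.019440 + 0.014580 + 0.182160 + 0.025300 = 0.241480
Keeping only the overheating coolant loop-present terms gives 0.207460, so
  P(overheating coolant loop | warning light) = 0.207460 / 0.241480 ≈ 0.859

Now also conditioning on low oil pressure=true:
By total probability over both values of overheating coolant loop:
  P(warning light | low oil pressure) = 0.27·0.54 + 0.55·0.46
        = 0.145800 + 0.253000 = 0.398800
The terms with overheating coolant loop present sum to 0.253000, so
  P(overheating coolant loop | warning light, low oil pressure) = 0.253000 / 0.398800 ≈ 0.634

P(overheating coolant loop | warning light) ≈ 0.859; P(overheating coolant loop | warning light, low oil pressure) ≈ 0.634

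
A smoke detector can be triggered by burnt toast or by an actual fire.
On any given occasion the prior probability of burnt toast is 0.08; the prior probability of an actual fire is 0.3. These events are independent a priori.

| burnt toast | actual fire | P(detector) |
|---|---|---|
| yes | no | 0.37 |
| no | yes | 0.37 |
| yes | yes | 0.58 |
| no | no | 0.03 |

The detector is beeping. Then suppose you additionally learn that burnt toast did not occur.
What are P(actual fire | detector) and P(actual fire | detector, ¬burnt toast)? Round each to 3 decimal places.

P(detector) = 0.03*0.92*0.7 + 0.37*0.92*0.3 + 0.37*0.08*0.7 + 0.58*0.08*0.3 = 0.019320 + 0.102120 + 0.020720 + 0.013920 = 0.156080
The actual fire-present share is 0.102120 + 0.013920 = 0.116040.
So P(actual fire | detector) = 0.116040/0.156080 ≈ 0.743.

Now condition on the additional information:
By total probability over both values of actual fire:
  P(detector | ¬burnt toast) = 0.03·0.7 + 0.37·0.3
        = 0.021000 + 0.111000 = 0.132000
Configurations with actual fire contribute 0.111000, so
  P(actual fire | detector, ¬burnt toast) = 0.111000 / 0.132000 ≈ 0.841
With burnt toast excluded, actual fire must carry more of the explanatory weight for the detector.

P(actual fire | detector) ≈ 0.743; P(actual fire | detector, ¬burnt toast) ≈ 0.841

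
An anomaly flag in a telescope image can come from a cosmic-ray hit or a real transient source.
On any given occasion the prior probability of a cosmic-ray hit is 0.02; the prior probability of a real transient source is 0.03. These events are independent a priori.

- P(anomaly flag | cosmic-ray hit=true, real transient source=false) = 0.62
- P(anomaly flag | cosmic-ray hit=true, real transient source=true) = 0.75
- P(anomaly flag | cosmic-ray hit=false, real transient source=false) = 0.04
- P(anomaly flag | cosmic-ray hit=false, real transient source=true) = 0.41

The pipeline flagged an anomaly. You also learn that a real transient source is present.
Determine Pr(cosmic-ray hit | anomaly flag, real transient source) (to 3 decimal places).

Pr(cosmic-ray hit | anomaly flag, real transient source) ≈ 0.036

By total probability over both values of cosmic-ray hit:
  P(anomaly flag | real transient source) = 0.41×0.98 + 0.75×0.02
        = 0.401800 + 0.015000 = 0.416800
Keeping only the cosmic-ray hit-present terms gives 0.015000, so
  P(cosmic-ray hit | anomaly flag, real transient source) = 0.015000 / 0.416800 ≈ 0.036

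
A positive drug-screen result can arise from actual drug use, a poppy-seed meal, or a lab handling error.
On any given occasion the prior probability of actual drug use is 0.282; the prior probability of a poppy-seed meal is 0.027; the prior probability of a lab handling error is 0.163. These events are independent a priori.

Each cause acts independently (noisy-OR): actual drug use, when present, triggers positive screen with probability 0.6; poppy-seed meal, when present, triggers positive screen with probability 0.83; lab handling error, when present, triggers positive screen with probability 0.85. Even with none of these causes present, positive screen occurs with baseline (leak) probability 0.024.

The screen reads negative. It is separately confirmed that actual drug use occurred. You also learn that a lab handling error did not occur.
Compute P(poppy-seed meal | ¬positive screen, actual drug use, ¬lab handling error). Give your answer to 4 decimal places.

Under noisy-OR, P(positive screen | causes) = 1 − (1−0.024)·∏(1−qᵢ) over the active causes.
P(¬positive screen | actual drug use, ¬lab handling error) = 0.3904*0.973 + 0.066368*0.027 = 0.379859 + 0.001792 = 0.381651
The poppy-seed meal-present share is 0.066368*0.027 = 0.001792.
So P(poppy-seed meal | ¬positive screen, actual drug use, ¬lab handling error) = 0.001792/0.381651 ≈ 0.0047.

P(poppy-seed meal | ¬positive screen, actual drug use, ¬lab handling error) ≈ 0.0047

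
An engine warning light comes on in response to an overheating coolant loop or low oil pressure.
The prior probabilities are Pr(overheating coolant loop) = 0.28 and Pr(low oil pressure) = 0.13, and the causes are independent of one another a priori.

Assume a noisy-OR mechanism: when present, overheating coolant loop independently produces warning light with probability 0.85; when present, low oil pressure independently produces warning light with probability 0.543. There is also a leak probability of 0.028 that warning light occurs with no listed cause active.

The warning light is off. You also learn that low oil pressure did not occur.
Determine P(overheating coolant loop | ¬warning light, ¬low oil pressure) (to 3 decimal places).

P(overheating coolant loop | ¬warning light, ¬low oil pressure) ≈ 0.055

Under noisy-OR, P(warning light | causes) = 1 − (1−0.028)·∏(1−qᵢ) over the active causes.
Numerator (weight on configurations with overheating coolant loop): 0.1458*0.28 = 0.040824
Normalizer over all consistent configurations: 0.972*0.72 + 0.1458*0.28 = 0.740664
Posterior = 0.040824 / 0.740664 ≈ 0.055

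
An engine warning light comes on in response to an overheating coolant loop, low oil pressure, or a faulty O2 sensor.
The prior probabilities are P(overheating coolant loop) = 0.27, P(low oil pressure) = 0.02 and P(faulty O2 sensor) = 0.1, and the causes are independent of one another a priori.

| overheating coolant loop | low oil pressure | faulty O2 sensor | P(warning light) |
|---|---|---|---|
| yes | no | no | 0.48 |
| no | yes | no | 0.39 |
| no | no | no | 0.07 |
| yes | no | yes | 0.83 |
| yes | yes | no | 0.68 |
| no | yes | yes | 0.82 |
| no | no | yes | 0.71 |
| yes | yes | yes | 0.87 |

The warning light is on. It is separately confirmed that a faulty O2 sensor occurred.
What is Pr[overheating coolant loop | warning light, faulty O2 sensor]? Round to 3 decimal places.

Pr[overheating coolant loop | warning light, faulty O2 sensor] ≈ 0.301

Enumerate the 4 (overheating coolant loop, low oil pressure) configurations and weight by the priors:
  P(warning light | faulty O2 sensor) = 0.71·0.73·0.98 + 0.82·0.73·0.02 + 0.83·0.27·0.98 + 0.87·0.27·0.02
        = 0.507934 + 0.011972 + 0.219618 + 0.004698 = 0.744222
Keeping only the overheating coolant loop-present terms gives 0.224316, so
  P(overheating coolant loop | warning light, faulty O2 sensor) = 0.224316 / 0.744222 ≈ 0.301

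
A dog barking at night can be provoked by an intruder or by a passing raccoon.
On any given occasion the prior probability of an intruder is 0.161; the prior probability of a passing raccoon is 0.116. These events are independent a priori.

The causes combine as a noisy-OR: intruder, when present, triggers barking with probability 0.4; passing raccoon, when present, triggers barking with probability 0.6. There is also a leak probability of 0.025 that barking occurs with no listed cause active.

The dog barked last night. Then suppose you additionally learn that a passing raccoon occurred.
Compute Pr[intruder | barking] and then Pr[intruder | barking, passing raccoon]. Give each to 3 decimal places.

Under noisy-OR, P(barking | causes) = 1 − (1−0.025)·∏(1−qᵢ) over the active causes.
Sum P(barking|·) weighted by the priors over the 4 (intruder, passing raccoon) configurations:
  P(barking) = 0.025·0.839·0.884 + 0.61·0.839·0.116 + 0.415·0.161·0.884 + 0.766·0.161·0.116
        = 0.018542 + 0.059368 + 0.059064 + 0.014306 = 0.151280
Keeping only the intruder-present terms gives 0.073370, so
  P(intruder | barking) = 0.073370 / 0.151280 ≈ 0.485

Now condition on the additional information:
P(barking | passing raccoon) = 0.61*0.839 + 0.766*0.161 = 0.511790 + 0.123326 = 0.635116
Of this, 0.123326 comes from 0.766*0.161 (the intruder=true cases).
So P(intruder | barking, passing raccoon) = 0.123326/0.635116 ≈ 0.194.
This is intercausal reasoning (explaining away): once passing raccoon accounts for the barking, intruder becomes less likely.

Pr[intruder | barking] ≈ 0.485; Pr[intruder | barking, passing raccoon] ≈ 0.194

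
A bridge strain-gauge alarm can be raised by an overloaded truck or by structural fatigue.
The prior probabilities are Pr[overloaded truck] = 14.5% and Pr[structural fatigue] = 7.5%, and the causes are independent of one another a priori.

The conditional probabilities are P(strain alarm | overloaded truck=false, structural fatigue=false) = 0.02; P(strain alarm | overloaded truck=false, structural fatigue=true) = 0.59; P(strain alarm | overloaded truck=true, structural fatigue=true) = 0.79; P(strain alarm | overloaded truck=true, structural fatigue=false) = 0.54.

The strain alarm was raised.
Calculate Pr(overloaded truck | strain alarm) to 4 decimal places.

Pr(overloaded truck | strain alarm) ≈ 0.6016

P(strain alarm) = 0.02×0.855×0.925 + 0.59×0.855×0.075 + 0.54×0.145×0.925 + 0.79×0.145×0.075 = 0.015818 + 0.037834 + 0.072427 + 0.008591 = 0.134670
Restricting to configurations with overloaded truck present: 0.072427 + 0.008591 = 0.081018.
So P(overloaded truck | strain alarm) = 0.081018/0.134670 ≈ 0.6016.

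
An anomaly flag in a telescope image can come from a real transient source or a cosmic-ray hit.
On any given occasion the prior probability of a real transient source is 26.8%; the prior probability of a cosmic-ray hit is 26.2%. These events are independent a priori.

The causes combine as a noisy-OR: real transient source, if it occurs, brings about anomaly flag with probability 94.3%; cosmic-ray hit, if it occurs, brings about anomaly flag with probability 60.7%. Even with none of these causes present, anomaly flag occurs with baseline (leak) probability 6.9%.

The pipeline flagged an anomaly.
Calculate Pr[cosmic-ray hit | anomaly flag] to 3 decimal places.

Pr[cosmic-ray hit | anomaly flag] ≈ 0.459

Under noisy-OR, P(anomaly flag | causes) = 1 − (1−0.069)·∏(1−qᵢ) over the active causes.
Numerator (weight on configurations with cosmic-ray hit): 0.121613 + 0.068752 = 0.190365
Normalizer over all consistent configurations: 0.069·0.732·0.738 + 0.634117·0.732·0.262 + 0.946933·0.268·0.738 + 0.979145·0.268·0.262 = 0.414928
Posterior = 0.190365 / 0.414928 ≈ 0.459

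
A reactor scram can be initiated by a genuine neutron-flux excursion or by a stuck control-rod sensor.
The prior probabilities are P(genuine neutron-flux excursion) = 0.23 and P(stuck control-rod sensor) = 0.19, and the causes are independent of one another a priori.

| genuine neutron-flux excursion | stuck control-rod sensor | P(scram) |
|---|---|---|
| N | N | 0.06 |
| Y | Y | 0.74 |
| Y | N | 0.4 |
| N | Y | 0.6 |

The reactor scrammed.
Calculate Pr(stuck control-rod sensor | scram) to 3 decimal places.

P(scram) = 0.06·0.77·0.81 + 0.6·0.77·0.19 + 0.4·0.23·0.81 + 0.74·0.23·0.19 = 0.037422 + 0.087780 + 0.074520 + 0.032338 = 0.232060
Restricting to configurations with stuck control-rod sensor present: 0.087780 + 0.032338 = 0.120118.
So P(stuck control-rod sensor | scram) = 0.120118/0.232060 ≈ 0.518.

Pr(stuck control-rod sensor | scram) ≈ 0.518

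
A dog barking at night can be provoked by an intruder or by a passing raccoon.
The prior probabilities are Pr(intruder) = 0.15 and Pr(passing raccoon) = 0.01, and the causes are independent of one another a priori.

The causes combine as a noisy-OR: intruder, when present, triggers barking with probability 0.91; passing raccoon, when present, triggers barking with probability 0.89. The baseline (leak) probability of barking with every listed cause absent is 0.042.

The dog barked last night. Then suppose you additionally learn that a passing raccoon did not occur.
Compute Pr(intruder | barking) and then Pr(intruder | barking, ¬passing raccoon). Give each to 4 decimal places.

Pr(intruder | barking) ≈ 0.7616; Pr(intruder | barking, ¬passing raccoon) ≈ 0.7934

Under noisy-OR, P(barking | causes) = 1 − (1−0.042)·∏(1−qᵢ) over the active causes.
P(barking) = 0.042*0.85*0.99 + 0.89462*0.85*0.01 + 0.91378*0.15*0.99 + 0.990516*0.15*0.01 = 0.035343 + 0.007604 + 0.135696 + 0.001486 = 0.180129
Of this, 0.137182 comes from 0.135696 + 0.001486 (the intruder=true cases).
P(intruder | barking) = 0.137182 / 0.180129 ≈ 0.7616

With the extra evidence:
P(barking | ¬passing raccoon) = 0.042·0.85 + 0.91378·0.15 = 0.035700 + 0.137067 = 0.172767
Of this, 0.137067 comes from 0.91378·0.15 (the intruder=true cases).
P(intruder | barking, ¬passing raccoon) = 0.137067 / 0.172767 ≈ 0.7934
Ruling out passing raccoon raises the posterior on intruder — the flip side of explaining away.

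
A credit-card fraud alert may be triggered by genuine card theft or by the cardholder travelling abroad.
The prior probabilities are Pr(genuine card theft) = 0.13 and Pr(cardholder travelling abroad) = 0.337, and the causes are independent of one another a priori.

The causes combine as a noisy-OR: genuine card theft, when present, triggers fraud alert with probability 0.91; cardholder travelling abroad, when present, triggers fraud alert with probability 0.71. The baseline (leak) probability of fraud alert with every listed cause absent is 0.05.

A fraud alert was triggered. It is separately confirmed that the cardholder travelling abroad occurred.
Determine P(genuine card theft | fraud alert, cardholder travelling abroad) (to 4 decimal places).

P(genuine card theft | fraud alert, cardholder travelling abroad) ≈ 0.1675

Under noisy-OR, P(fraud alert | causes) = 1 − (1−0.05)·∏(1−qᵢ) over the active causes.
Weight on genuine card theft=true, given the evidence: 0.975205·0.13 = 0.126777
The normalizing constant is 0.7245·0.87 + 0.975205·0.13 = 0.757092
P(genuine card theft | fraud alert, cardholder travelling abroad) = 0.126777/0.757092 ≈ 0.1675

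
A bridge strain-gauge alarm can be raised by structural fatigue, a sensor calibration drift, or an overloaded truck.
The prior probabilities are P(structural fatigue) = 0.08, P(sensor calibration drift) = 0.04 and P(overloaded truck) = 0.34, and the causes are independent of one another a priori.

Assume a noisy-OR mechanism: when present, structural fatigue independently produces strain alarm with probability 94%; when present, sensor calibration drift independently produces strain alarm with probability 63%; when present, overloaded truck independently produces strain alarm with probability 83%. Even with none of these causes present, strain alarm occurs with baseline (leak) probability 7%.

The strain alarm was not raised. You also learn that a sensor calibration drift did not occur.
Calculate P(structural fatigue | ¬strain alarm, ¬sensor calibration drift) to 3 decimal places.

Under noisy-OR, P(strain alarm | causes) = 1 − (1−0.07)·∏(1−qᵢ) over the active causes.
By total probability over the 4 (structural fatigue, overloaded truck) configurations:
  P(¬strain alarm | ¬sensor calibration drift) = 0.93*0.92*0.66 + 0.1581*0.92*0.34 + 0.0558*0.08*0.66 + 0.009486*0.08*0.34
        = 0.564696 + 0.049454 + 0.002946 + 0.000258 = 0.617354
The terms with structural fatigue present sum to 0.003204, so
  P(structural fatigue | ¬strain alarm, ¬sensor calibration drift) = 0.003204 / 0.617354 ≈ 0.005

P(structural fatigue | ¬strain alarm, ¬sensor calibration drift) ≈ 0.005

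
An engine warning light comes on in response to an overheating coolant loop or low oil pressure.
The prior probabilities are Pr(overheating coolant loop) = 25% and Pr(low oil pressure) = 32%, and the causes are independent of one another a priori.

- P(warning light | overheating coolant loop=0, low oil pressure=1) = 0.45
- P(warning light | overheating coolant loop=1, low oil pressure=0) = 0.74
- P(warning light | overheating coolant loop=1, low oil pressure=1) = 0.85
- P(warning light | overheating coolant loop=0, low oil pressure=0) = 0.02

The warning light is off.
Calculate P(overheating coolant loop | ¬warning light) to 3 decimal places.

Enumerate the 4 (overheating coolant loop, low oil pressure) configurations and weight by the priors:
  P(¬warning light) = 0.98·0.75·0.68 + 0.55·0.75·0.32 + 0.26·0.25·0.68 + 0.15·0.25·0.32
        = 0.499800 + 0.132000 + 0.044200 + 0.012000 = 0.688000
The terms with overheating coolant loop present sum to 0.056200, so
  P(overheating coolant loop | ¬warning light) = 0.056200 / 0.688000 ≈ 0.082

P(overheating coolant loop | ¬warning light) ≈ 0.082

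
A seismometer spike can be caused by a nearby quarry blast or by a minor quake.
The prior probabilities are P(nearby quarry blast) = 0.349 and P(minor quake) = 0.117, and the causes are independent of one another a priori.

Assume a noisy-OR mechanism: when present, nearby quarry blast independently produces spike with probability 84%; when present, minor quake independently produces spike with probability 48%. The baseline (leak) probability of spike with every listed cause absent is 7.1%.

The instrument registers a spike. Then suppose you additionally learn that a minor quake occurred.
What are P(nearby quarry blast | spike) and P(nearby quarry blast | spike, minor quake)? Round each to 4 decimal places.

P(nearby quarry blast | spike) ≈ 0.7891; P(nearby quarry blast | spike, minor quake) ≈ 0.4890

Under noisy-OR, P(spike | causes) = 1 − (1−0.071)·∏(1−qᵢ) over the active causes.
Weight on nearby quarry blast=true, given the evidence: 0.262361 + 0.037677 = 0.300038
The normalizing constant is 0.071×0.651×0.883 + 0.51692×0.651×0.117 + 0.85136×0.349×0.883 + 0.922707×0.349×0.117 = 0.380223
Posterior = 0.300038 / 0.380223 ≈ 0.7891

Now also conditioning on minor quake=true:
Enumerate both values of nearby quarry blast and weight by the priors:
  P(spike | minor quake) = 0.51692·0.651 + 0.922707·0.349
        = 0.336515 + 0.322025 = 0.658540
Keeping only the nearby quarry blast-present terms gives 0.322025, so
  P(nearby quarry blast | spike, minor quake) = 0.322025 / 0.658540 ≈ 0.4890
Conditioning on minor quake lowers the posterior on nearby quarry blast: the classic explaining-away effect in a common-effect structure.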